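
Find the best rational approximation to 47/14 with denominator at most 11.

Expand x = 47/14 as a continued fraction with the Euclidean algorithm:
  47 = 3*14 + 5, so a_0 = 3.
  14 = 2*5 + 4, so a_1 = 2.
  5 = 1*4 + 1, so a_2 = 1.
  4 = 4*1 + 0, so a_3 = 4.
so x = [3; 2, 1, 4].
Convergents (p_i = a_i*p_{i-1} + p_{i-2}, q_i = a_i*q_{i-1} + q_{i-2} with p_{-2}=0, p_{-1}=1, q_{-2}=1, q_{-1}=0), until the denominator exceeds 11:
  i=0: a_0=3, p_0 = 3*1 + 0 = 3, q_0 = 3*0 + 1 = 1.
  i=1: a_1=2, p_1 = 2*3 + 1 = 7, q_1 = 2*1 + 0 = 2.
  i=2: a_2=1, p_2 = 1*7 + 3 = 10, q_2 = 1*2 + 1 = 3.
  i=3: a_3=4, p_3 = 4*10 + 7 = 47, q_3 = 4*3 + 2 = 14.
q_3 = 14 > 11, so the last convergent with denominator <= 11 is p_2/q_2 = 10/3.
The closest fraction with denominator <= 11 is either p_2/q_2 or the intermediate fraction (k*p_2 + p_1)/(k*q_2 + q_1) with the largest k >= 1 whose denominator stays <= 11; these approach x as k grows, and every other convergent or intermediate fraction in range is farther away.
Largest k: floor((11 - q_1)/q_2) = floor((11 - 2)/3) = 3.
That gives (3*10 + 7)/(3*3 + 2) = 37/11.
Compare the errors: |x - 10/3| = |47*3 - 10*14|/(14*3) = 1/42, and |x - 37/11| = |47*11 - 37*14|/(14*11) = 1/154.
Cross-multiplying, 1*42 = 42 < 154 = 1*154, so 1/154 is smaller: the intermediate fraction 37/11 is closer to x than 10/3.

37/11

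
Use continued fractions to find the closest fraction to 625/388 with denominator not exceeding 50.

Expand x = 625/388 as a continued fraction with the Euclidean algorithm:
  625 = 1*388 + 237, so a_0 = 1.
  388 = 1*237 + 151, so a_1 = 1.
  237 = 1*151 + 86, so a_2 = 1.
  151 = 1*86 + 65, so a_3 = 1.
  86 = 1*65 + 21, so a_4 = 1.
  65 = 3*21 + 2, so a_5 = 3.
  21 = 10*2 + 1, so a_6 = 10.
  2 = 2*1 + 0, so a_7 = 2.
so x = [1; 1, 1, 1, 1, 3, 10, 2].
Convergents (p_i = a_i*p_{i-1} + p_{i-2}, q_i = a_i*q_{i-1} + q_{i-2} with p_{-2}=0, p_{-1}=1, q_{-2}=1, q_{-1}=0), until the denominator exceeds 50:
  i=0: a_0=1, p_0 = 1*1 + 0 = 1, q_0 = 1*0 + 1 = 1.
  i=1: a_1=1, p_1 = 1*1 + 1 = 2, q_1 = 1*1 + 0 = 1.
  i=2: a_2=1, p_2 = 1*2 + 1 = 3, q_2 = 1*1 + 1 = 2.
  i=3: a_3=1, p_3 = 1*3 + 2 = 5, q_3 = 1*2 + 1 = 3.
  i=4: a_4=1, p_4 = 1*5 + 3 = 8, q_4 = 1*3 + 2 = 5.
  i=5: a_5=3, p_5 = 3*8 + 5 = 29, q_5 = 3*5 + 3 = 18.
  i=6: a_6=10, p_6 = 10*29 + 8 = 298, q_6 = 10*18 + 5 = 185.
q_6 = 185 > 50, so the last convergent with denominator <= 50 is p_5/q_5 = 29/18.
The closest fraction with denominator <= 50 is either p_5/q_5 or the intermediate fraction (k*p_5 + p_4)/(k*q_5 + q_4) with the largest k >= 1 whose denominator stays <= 50; these approach x as k grows, and every other convergent or intermediate fraction in range is farther away.
Largest k: floor((50 - q_4)/q_5) = floor((50 - 5)/18) = 2.
That gives (2*29 + 8)/(2*18 + 5) = 66/41.
Compare the errors: |x - 29/18| = |625*18 - 29*388|/(388*18) = 2/6984, and |x - 66/41| = |625*41 - 66*388|/(388*41) = 17/15908.
Cross-multiplying, 2*15908 = 31816 < 118728 = 17*6984, so 2/6984 is smaller: the convergent 29/18 is closer to x than 66/41.

29/18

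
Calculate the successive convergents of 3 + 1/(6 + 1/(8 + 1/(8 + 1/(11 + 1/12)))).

3/1, 19/6, 155/49, 1259/398, 14004/4427, 169307/53522

Using the convergent recurrence p_i = a_i*p_{i-1} + p_{i-2}, q_i = a_i*q_{i-1} + q_{i-2} with p_{-2}=0, p_{-1}=1, q_{-2}=1, q_{-1}=0:
  i=0: a_0=3, p_0 = 3*1 + 0 = 3, q_0 = 3*0 + 1 = 1.
  i=1: a_1=6, p_1 = 6*3 + 1 = 19, q_1 = 6*1 + 0 = 6.
  i=2: a_2=8, p_2 = 8*19 + 3 = 155, q_2 = 8*6 + 1 = 49.
  i=3: a_3=8, p_3 = 8*155 + 19 = 1259, q_3 = 8*49 + 6 = 398.
  i=4: a_4=11, p_4 = 11*1259 + 155 = 14004, q_4 = 11*398 + 49 = 4427.
  i=5: a_5=12, p_5 = 12*14004 + 1259 = 169307, q_5 = 12*4427 + 398 = 53522.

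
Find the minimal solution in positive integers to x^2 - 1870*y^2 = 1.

(x, y) = (19682191, 455148)

First expand sqrt(1870) as a continued fraction. With x_i = (sqrt(1870) + m_i)/d_i and (m_0, d_0) = (0, 1): a_0 = floor(sqrt(1870)) = 43, since 43^2 = 1849 <= 1870 < 1936 = 44^2.
Iterate m_{i+1} = d_i*a_i - m_i, d_{i+1} = (1870 - m_{i+1}^2)/d_i, a_{i+1} = floor((a_0 + m_{i+1})/d_{i+1}):
  m_1 = 1*43 - 0 = 43, d_1 = (1870 - 43^2)/1 = 21/1 = 21, a_1 = floor((43 + 43)/21) = 4.
  m_2 = 21*4 - 43 = 41, d_2 = (1870 - 41^2)/21 = 189/21 = 9, a_2 = floor((43 + 41)/9) = 9.
  m_3 = 9*9 - 41 = 40, d_3 = (1870 - 40^2)/9 = 270/9 = 30, a_3 = floor((43 + 40)/30) = 2.
  m_4 = 30*2 - 40 = 20, d_4 = (1870 - 20^2)/30 = 1470/30 = 49, a_4 = floor((43 + 20)/49) = 1.
  m_5 = 49*1 - 20 = 29, d_5 = (1870 - 29^2)/49 = 1029/49 = 21, a_5 = floor((43 + 29)/21) = 3.
  m_6 = 21*3 - 29 = 34, d_6 = (1870 - 34^2)/21 = 714/21 = 34, a_6 = floor((43 + 34)/34) = 2.
  m_7 = 34*2 - 34 = 34, d_7 = (1870 - 34^2)/34 = 714/34 = 21, a_7 = floor((43 + 34)/21) = 3.
  m_8 = 21*3 - 34 = 29, d_8 = (1870 - 29^2)/21 = 1029/21 = 49, a_8 = floor((43 + 29)/49) = 1.
  m_9 = 49*1 - 29 = 20, d_9 = (1870 - 20^2)/49 = 1470/49 = 30, a_9 = floor((43 + 20)/30) = 2.
  m_10 = 30*2 - 20 = 40, d_10 = (1870 - 40^2)/30 = 270/30 = 9, a_10 = floor((43 + 40)/9) = 9.
  m_11 = 9*9 - 40 = 41, d_11 = (1870 - 41^2)/9 = 189/9 = 21, a_11 = floor((43 + 41)/21) = 4.
  m_12 = 21*4 - 41 = 43, d_12 = (1870 - 43^2)/21 = 21/21 = 1, a_12 = floor((43 + 43)/1) = 86.
  m_13 = 1*86 - 43 = 43, d_13 = (1870 - 43^2)/1 = 21/1 = 21: (m_13, d_13) = (m_1, d_1) = (43, 21), so from here the quotients repeat a_1, ..., a_12; the period length is 12.
So sqrt(1870) = [43; (4, 9, 2, 1, 3, 2, 3, 1, 2, 9, 4, 86)] with period length k = 12.
k is even, so the fundamental solution of x^2 - 1870y^2 = 1 is (p_{k-1}, q_{k-1}) = (p_11, q_11); compute convergents through index 11.
Convergents (p_i = a_i*p_{i-1} + p_{i-2}, q_i = a_i*q_{i-1} + q_{i-2} with p_{-2}=0, p_{-1}=1, q_{-2}=1, q_{-1}=0):
  i=0: a_0=43, p_0 = 43*1 + 0 = 43, q_0 = 43*0 + 1 = 1.
  i=1: a_1=4, p_1 = 4*43 + 1 = 173, q_1 = 4*1 + 0 = 4.
  i=2: a_2=9, p_2 = 9*173 + 43 = 1600, q_2 = 9*4 + 1 = 37.
  i=3: a_3=2, p_3 = 2*1600 + 173 = 3373, q_3 = 2*37 + 4 = 78.
  i=4: a_4=1, p_4 = 1*3373 + 1600 = 4973, q_4 = 1*78 + 37 = 115.
  i=5: a_5=3, p_5 = 3*4973 + 3373 = 18292, q_5 = 3*115 + 78 = 423.
  i=6: a_6=2, p_6 = 2*18292 + 4973 = 41557, q_6 = 2*423 + 115 = 961.
  i=7: a_7=3, p_7 = 3*41557 + 18292 = 142963, q_7 = 3*961 + 423 = 3306.
  i=8: a_8=1, p_8 = 1*142963 + 41557 = 184520, q_8 = 1*3306 + 961 = 4267.
  i=9: a_9=2, p_9 = 2*184520 + 142963 = 512003, q_9 = 2*4267 + 3306 = 11840.
  i=10: a_10=9, p_10 = 9*512003 + 184520 = 4792547, q_10 = 9*11840 + 4267 = 110827.
  i=11: a_11=4, p_11 = 4*4792547 + 512003 = 19682191, q_11 = 4*110827 + 11840 = 455148.
Check: 19682191^2 - 1870*455148^2 = 387388642560481 - 387388642560480 = 1, so (x, y) = (19682191, 455148) solves the equation, and by the theorem it is the least positive solution.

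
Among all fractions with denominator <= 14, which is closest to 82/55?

Expand x = 82/55 as a continued fraction with the Euclidean algorithm:
  82 = 1*55 + 27, so a_0 = 1.
  55 = 2*27 + 1, so a_1 = 2.
  27 = 27*1 + 0, so a_2 = 27.
so x = [1; 2, 27].
Convergents (p_i = a_i*p_{i-1} + p_{i-2}, q_i = a_i*q_{i-1} + q_{i-2} with p_{-2}=0, p_{-1}=1, q_{-2}=1, q_{-1}=0), until the denominator exceeds 14:
  i=0: a_0=1, p_0 = 1*1 + 0 = 1, q_0 = 1*0 + 1 = 1.
  i=1: a_1=2, p_1 = 2*1 + 1 = 3, q_1 = 2*1 + 0 = 2.
  i=2: a_2=27, p_2 = 27*3 + 1 = 82, q_2 = 27*2 + 1 = 55.
q_2 = 55 > 14, so the last convergent with denominator <= 14 is p_1/q_1 = 3/2.
The closest fraction with denominator <= 14 is either p_1/q_1 or the intermediate fraction (k*p_1 + p_0)/(k*q_1 + q_0) with the largest k >= 1 whose denominator stays <= 14; these approach x as k grows, and every other convergent or intermediate fraction in range is farther away.
Largest k: floor((14 - q_0)/q_1) = floor((14 - 1)/2) = 6.
That gives (6*3 + 1)/(6*2 + 1) = 19/13.
Compare the errors: |x - 3/2| = |82*2 - 3*55|/(55*2) = 1/110, and |x - 19/13| = |82*13 - 19*55|/(55*13) = 21/715.
Cross-multiplying, 1*715 = 715 < 2310 = 21*110, so 1/110 is smaller: the convergent 3/2 is closer to x than 19/13.

3/2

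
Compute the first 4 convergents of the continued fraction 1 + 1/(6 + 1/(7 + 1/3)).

Using the convergent recurrence p_i = a_i*p_{i-1} + p_{i-2}, q_i = a_i*q_{i-1} + q_{i-2} with p_{-2}=0, p_{-1}=1, q_{-2}=1, q_{-1}=0:
  i=0: a_0=1, p_0 = 1*1 + 0 = 1, q_0 = 1*0 + 1 = 1.
  i=1: a_1=6, p_1 = 6*1 + 1 = 7, q_1 = 6*1 + 0 = 6.
  i=2: a_2=7, p_2 = 7*7 + 1 = 50, q_2 = 7*6 + 1 = 43.
  i=3: a_3=3, p_3 = 3*50 + 7 = 157, q_3 = 3*43 + 6 = 135.

1/1, 7/6, 50/43, 157/135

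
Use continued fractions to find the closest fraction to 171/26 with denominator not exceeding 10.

Expand x = 171/26 as a continued fraction with the Euclidean algorithm:
  171 = 6*26 + 15, so a_0 = 6.
  26 = 1*15 + 11, so a_1 = 1.
  15 = 1*11 + 4, so a_2 = 1.
  11 = 2*4 + 3, so a_3 = 2.
  4 = 1*3 + 1, so a_4 = 1.
  3 = 3*1 + 0, so a_5 = 3.
so x = [6; 1, 1, 2, 1, 3].
Convergents (p_i = a_i*p_{i-1} + p_{i-2}, q_i = a_i*q_{i-1} + q_{i-2} with p_{-2}=0, p_{-1}=1, q_{-2}=1, q_{-1}=0), until the denominator exceeds 10:
  i=0: a_0=6, p_0 = 6*1 + 0 = 6, q_0 = 6*0 + 1 = 1.
  i=1: a_1=1, p_1 = 1*6 + 1 = 7, q_1 = 1*1 + 0 = 1.
  i=2: a_2=1, p_2 = 1*7 + 6 = 13, q_2 = 1*1 + 1 = 2.
  i=3: a_3=2, p_3 = 2*13 + 7 = 33, q_3 = 2*2 + 1 = 5.
  i=4: a_4=1, p_4 = 1*33 + 13 = 46, q_4 = 1*5 + 2 = 7.
  i=5: a_5=3, p_5 = 3*46 + 33 = 171, q_5 = 3*7 + 5 = 26.
q_5 = 26 > 10, so the last convergent with denominator <= 10 is p_4/q_4 = 46/7.
The closest fraction with denominator <= 10 is either p_4/q_4 or the intermediate fraction (k*p_4 + p_3)/(k*q_4 + q_3) with the largest k >= 1 whose denominator stays <= 10; these approach x as k grows, and every other convergent or intermediate fraction in range is farther away.
Largest k: floor((10 - q_3)/q_4) = floor((10 - 5)/7) = 0.
Since k = 0, no intermediate fraction beyond p_4/q_4 has denominator <= 10, so the convergent 46/7 is the closest (its error is |171*7 - 46*26|/(26*7) = 1/182).

46/7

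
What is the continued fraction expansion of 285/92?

[3; 10, 4, 2]

Run the Euclidean algorithm on 285 and 92; the successive quotients are the partial quotients a_0, a_1, ... (each step inverts the fractional part left over by the previous one):
  285 = 3*92 + 9, so a_0 = 3.
  92 = 10*9 + 2, so a_1 = 10.
  9 = 4*2 + 1, so a_2 = 4.
  2 = 2*1 + 0, so a_3 = 2.
The remainder reaches 0 after 4 divisions, so the expansion has 4 partial quotients, read off in order.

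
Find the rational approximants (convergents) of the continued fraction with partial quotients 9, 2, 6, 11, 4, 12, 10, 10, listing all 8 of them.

9/1, 19/2, 123/13, 1372/145, 5611/593, 68704/7261, 692651/73203, 6995214/739291

Using the convergent recurrence p_i = a_i*p_{i-1} + p_{i-2}, q_i = a_i*q_{i-1} + q_{i-2} with p_{-2}=0, p_{-1}=1, q_{-2}=1, q_{-1}=0:
  i=0: a_0=9, p_0 = 9*1 + 0 = 9, q_0 = 9*0 + 1 = 1.
  i=1: a_1=2, p_1 = 2*9 + 1 = 19, q_1 = 2*1 + 0 = 2.
  i=2: a_2=6, p_2 = 6*19 + 9 = 123, q_2 = 6*2 + 1 = 13.
  i=3: a_3=11, p_3 = 11*123 + 19 = 1372, q_3 = 11*13 + 2 = 145.
  i=4: a_4=4, p_4 = 4*1372 + 123 = 5611, q_4 = 4*145 + 13 = 593.
  i=5: a_5=12, p_5 = 12*5611 + 1372 = 68704, q_5 = 12*593 + 145 = 7261.
  i=6: a_6=10, p_6 = 10*68704 + 5611 = 692651, q_6 = 10*7261 + 593 = 73203.
  i=7: a_7=10, p_7 = 10*692651 + 68704 = 6995214, q_7 = 10*73203 + 7261 = 739291.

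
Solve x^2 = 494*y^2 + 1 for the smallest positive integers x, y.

First expand sqrt(494) as a continued fraction. With x_i = (sqrt(494) + m_i)/d_i and (m_0, d_0) = (0, 1): a_0 = floor(sqrt(494)) = 22, since 22^2 = 484 <= 494 < 529 = 23^2.
Iterate m_{i+1} = d_i*a_i - m_i, d_{i+1} = (494 - m_{i+1}^2)/d_i, a_{i+1} = floor((a_0 + m_{i+1})/d_{i+1}):
  m_1 = 1*22 - 0 = 22, d_1 = (494 - 22^2)/1 = 10/1 = 10, a_1 = floor((22 + 22)/10) = 4.
  m_2 = 10*4 - 22 = 18, d_2 = (494 - 18^2)/10 = 170/10 = 17, a_2 = floor((22 + 18)/17) = 2.
  m_3 = 17*2 - 18 = 16, d_3 = (494 - 16^2)/17 = 238/17 = 14, a_3 = floor((22 + 16)/14) = 2.
  m_4 = 14*2 - 16 = 12, d_4 = (494 - 12^2)/14 = 350/14 = 25, a_4 = floor((22 + 12)/25) = 1.
  m_5 = 25*1 - 12 = 13, d_5 = (494 - 13^2)/25 = 325/25 = 13, a_5 = floor((22 + 13)/13) = 2.
  m_6 = 13*2 - 13 = 13, d_6 = (494 - 13^2)/13 = 325/13 = 25, a_6 = floor((22 + 13)/25) = 1.
  m_7 = 25*1 - 13 = 12, d_7 = (494 - 12^2)/25 = 350/25 = 14, a_7 = floor((22 + 12)/14) = 2.
  m_8 = 14*2 - 12 = 16, d_8 = (494 - 16^2)/14 = 238/14 = 17, a_8 = floor((22 + 16)/17) = 2.
  m_9 = 17*2 - 16 = 18, d_9 = (494 - 18^2)/17 = 170/17 = 10, a_9 = floor((22 + 18)/10) = 4.
  m_10 = 10*4 - 18 = 22, d_10 = (494 - 22^2)/10 = 10/10 = 1, a_10 = floor((22 + 22)/1) = 44.
  m_11 = 1*44 - 22 = 22, d_11 = (494 - 22^2)/1 = 10/1 = 10: (m_11, d_11) = (m_1, d_1) = (22, 10), so from here the quotients repeat a_1, ..., a_10; the period length is 10.
So sqrt(494) = [22; (4, 2, 2, 1, 2, 1, 2, 2, 4, 44)] with period length k = 10.
k is even, so the fundamental solution of x^2 - 494y^2 = 1 is (p_{k-1}, q_{k-1}) = (p_9, q_9); compute convergents through index 9.
Convergents (p_i = a_i*p_{i-1} + p_{i-2}, q_i = a_i*q_{i-1} + q_{i-2} with p_{-2}=0, p_{-1}=1, q_{-2}=1, q_{-1}=0):
  i=0: a_0=22, p_0 = 22*1 + 0 = 22, q_0 = 22*0 + 1 = 1.
  i=1: a_1=4, p_1 = 4*22 + 1 = 89, q_1 = 4*1 + 0 = 4.
  i=2: a_2=2, p_2 = 2*89 + 22 = 200, q_2 = 2*4 + 1 = 9.
  i=3: a_3=2, p_3 = 2*200 + 89 = 489, q_3 = 2*9 + 4 = 22.
  i=4: a_4=1, p_4 = 1*489 + 200 = 689, q_4 = 1*22 + 9 = 31.
  i=5: a_5=2, p_5 = 2*689 + 489 = 1867, q_5 = 2*31 + 22 = 84.
  i=6: a_6=1, p_6 = 1*1867 + 689 = 2556, q_6 = 1*84 + 31 = 115.
  i=7: a_7=2, p_7 = 2*2556 + 1867 = 6979, q_7 = 2*115 + 84 = 314.
  i=8: a_8=2, p_8 = 2*6979 + 2556 = 16514, q_8 = 2*314 + 115 = 743.
  i=9: a_9=4, p_9 = 4*16514 + 6979 = 73035, q_9 = 4*743 + 314 = 3286.
Check: 73035^2 - 494*3286^2 = 5334111225 - 5334111224 = 1, so (x, y) = (73035, 3286) solves the equation, and by the theorem it is the least positive solution.

(x, y) = (73035, 3286)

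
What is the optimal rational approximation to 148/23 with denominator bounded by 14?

45/7

Expand x = 148/23 as a continued fraction with the Euclidean algorithm:
  148 = 6*23 + 10, so a_0 = 6.
  23 = 2*10 + 3, so a_1 = 2.
  10 = 3*3 + 1, so a_2 = 3.
  3 = 3*1 + 0, so a_3 = 3.
so x = [6; 2, 3, 3].
Convergents (p_i = a_i*p_{i-1} + p_{i-2}, q_i = a_i*q_{i-1} + q_{i-2} with p_{-2}=0, p_{-1}=1, q_{-2}=1, q_{-1}=0), until the denominator exceeds 14:
  i=0: a_0=6, p_0 = 6*1 + 0 = 6, q_0 = 6*0 + 1 = 1.
  i=1: a_1=2, p_1 = 2*6 + 1 = 13, q_1 = 2*1 + 0 = 2.
  i=2: a_2=3, p_2 = 3*13 + 6 = 45, q_2 = 3*2 + 1 = 7.
  i=3: a_3=3, p_3 = 3*45 + 13 = 148, q_3 = 3*7 + 2 = 23.
q_3 = 23 > 14, so the last convergent with denominator <= 14 is p_2/q_2 = 45/7.
The closest fraction with denominator <= 14 is either p_2/q_2 or the intermediate fraction (k*p_2 + p_1)/(k*q_2 + q_1) with the largest k >= 1 whose denominator stays <= 14; these approach x as k grows, and every other convergent or intermediate fraction in range is farther away.
Largest k: floor((14 - q_1)/q_2) = floor((14 - 2)/7) = 1.
That gives (1*45 + 13)/(1*7 + 2) = 58/9.
Compare the errors: |x - 45/7| = |148*7 - 45*23|/(23*7) = 1/161, and |x - 58/9| = |148*9 - 58*23|/(23*9) = 2/207.
Cross-multiplying, 1*207 = 207 < 322 = 2*161, so 1/161 is smaller: the convergent 45/7 is closer to x than 58/9.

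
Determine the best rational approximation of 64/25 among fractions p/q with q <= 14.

Expand x = 64/25 as a continued fraction with the Euclidean algorithm:
  64 = 2*25 + 14, so a_0 = 2.
  25 = 1*14 + 11, so a_1 = 1.
  14 = 1*11 + 3, so a_2 = 1.
  11 = 3*3 + 2, so a_3 = 3.
  3 = 1*2 + 1, so a_4 = 1.
  2 = 2*1 + 0, so a_5 = 2.
so x = [2; 1, 1, 3, 1, 2].
Convergents (p_i = a_i*p_{i-1} + p_{i-2}, q_i = a_i*q_{i-1} + q_{i-2} with p_{-2}=0, p_{-1}=1, q_{-2}=1, q_{-1}=0), until the denominator exceeds 14:
  i=0: a_0=2, p_0 = 2*1 + 0 = 2, q_0 = 2*0 + 1 = 1.
  i=1: a_1=1, p_1 = 1*2 + 1 = 3, q_1 = 1*1 + 0 = 1.
  i=2: a_2=1, p_2 = 1*3 + 2 = 5, q_2 = 1*1 + 1 = 2.
  i=3: a_3=3, p_3 = 3*5 + 3 = 18, q_3 = 3*2 + 1 = 7.
  i=4: a_4=1, p_4 = 1*18 + 5 = 23, q_4 = 1*7 + 2 = 9.
  i=5: a_5=2, p_5 = 2*23 + 18 = 64, q_5 = 2*9 + 7 = 25.
q_5 = 25 > 14, so the last convergent with denominator <= 14 is p_4/q_4 = 23/9.
The closest fraction with denominator <= 14 is either p_4/q_4 or the intermediate fraction (k*p_4 + p_3)/(k*q_4 + q_3) with the largest k >= 1 whose denominator stays <= 14; these approach x as k grows, and every other convergent or intermediate fraction in range is farther away.
Largest k: floor((14 - q_3)/q_4) = floor((14 - 7)/9) = 0.
Since k = 0, no intermediate fraction beyond p_4/q_4 has denominator <= 14, so the convergent 23/9 is the closest (its error is |64*9 - 23*25|/(25*9) = 1/225).

23/9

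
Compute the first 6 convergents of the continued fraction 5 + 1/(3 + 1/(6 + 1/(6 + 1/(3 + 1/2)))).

5/1, 16/3, 101/19, 622/117, 1967/370, 4556/857

Using the convergent recurrence p_i = a_i*p_{i-1} + p_{i-2}, q_i = a_i*q_{i-1} + q_{i-2} with p_{-2}=0, p_{-1}=1, q_{-2}=1, q_{-1}=0:
  i=0: a_0=5, p_0 = 5*1 + 0 = 5, q_0 = 5*0 + 1 = 1.
  i=1: a_1=3, p_1 = 3*5 + 1 = 16, q_1 = 3*1 + 0 = 3.
  i=2: a_2=6, p_2 = 6*16 + 5 = 101, q_2 = 6*3 + 1 = 19.
  i=3: a_3=6, p_3 = 6*101 + 16 = 622, q_3 = 6*19 + 3 = 117.
  i=4: a_4=3, p_4 = 3*622 + 101 = 1967, q_4 = 3*117 + 19 = 370.
  i=5: a_5=2, p_5 = 2*1967 + 622 = 4556, q_5 = 2*370 + 117 = 857.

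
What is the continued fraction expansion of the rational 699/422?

[1; 1, 1, 1, 10, 6, 2]

Run the Euclidean algorithm on 699 and 422; the successive quotients are the partial quotients a_0, a_1, ... (each step inverts the fractional part left over by the previous one):
  699 = 1*422 + 277, so a_0 = 1.
  422 = 1*277 + 145, so a_1 = 1.
  277 = 1*145 + 132, so a_2 = 1.
  145 = 1*132 + 13, so a_3 = 1.
  132 = 10*13 + 2, so a_4 = 10.
  13 = 6*2 + 1, so a_5 = 6.
  2 = 2*1 + 0, so a_6 = 2.
The remainder reaches 0 after 7 divisions, so the expansion has 7 partial quotients, read off in order.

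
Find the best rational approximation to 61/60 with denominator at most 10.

1/1

Expand x = 61/60 as a continued fraction with the Euclidean algorithm:
  61 = 1*60 + 1, so a_0 = 1.
  60 = 60*1 + 0, so a_1 = 60.
so x = [1; 60].
Convergents (p_i = a_i*p_{i-1} + p_{i-2}, q_i = a_i*q_{i-1} + q_{i-2} with p_{-2}=0, p_{-1}=1, q_{-2}=1, q_{-1}=0), until the denominator exceeds 10:
  i=0: a_0=1, p_0 = 1*1 + 0 = 1, q_0 = 1*0 + 1 = 1.
  i=1: a_1=60, p_1 = 60*1 + 1 = 61, q_1 = 60*1 + 0 = 60.
q_1 = 60 > 10, so the last convergent with denominator <= 10 is p_0/q_0 = 1/1.
The closest fraction with denominator <= 10 is either p_0/q_0 or the intermediate fraction (k*p_0 + p_{-1})/(k*q_0 + q_{-1}) with the largest k >= 1 whose denominator stays <= 10; these approach x as k grows, and every other convergent or intermediate fraction in range is farther away.
Largest k: floor((10 - q_{-1})/q_0) = floor((10 - 0)/1) = 10 (using the seeds p_{-1} = 1, q_{-1} = 0).
That gives (10*1 + 1)/(10*1 + 0) = 11/10.
Compare the errors: |x - 1/1| = |61*1 - 1*60|/(60*1) = 1/60, and |x - 11/10| = |61*10 - 11*60|/(60*10) = 50/600.
Cross-multiplying, 1*600 = 600 < 3000 = 50*60, so 1/60 is smaller: the convergent 1/1 is closer to x than 11/10.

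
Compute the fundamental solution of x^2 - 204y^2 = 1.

First expand sqrt(204) as a continued fraction. With x_i = (sqrt(204) + m_i)/d_i and (m_0, d_0) = (0, 1): a_0 = floor(sqrt(204)) = 14, since 14^2 = 196 <= 204 < 225 = 15^2.
Iterate m_{i+1} = d_i*a_i - m_i, d_{i+1} = (204 - m_{i+1}^2)/d_i, a_{i+1} = floor((a_0 + m_{i+1})/d_{i+1}):
  m_1 = 1*14 - 0 = 14, d_1 = (204 - 14^2)/1 = 8/1 = 8, a_1 = floor((14 + 14)/8) = 3.
  m_2 = 8*3 - 14 = 10, d_2 = (204 - 10^2)/8 = 104/8 = 13, a_2 = floor((14 + 10)/13) = 1.
  m_3 = 13*1 - 10 = 3, d_3 = (204 - 3^2)/13 = 195/13 = 15, a_3 = floor((14 + 3)/15) = 1.
  m_4 = 15*1 - 3 = 12, d_4 = (204 - 12^2)/15 = 60/15 = 4, a_4 = floor((14 + 12)/4) = 6.
  m_5 = 4*6 - 12 = 12, d_5 = (204 - 12^2)/4 = 60/4 = 15, a_5 = floor((14 + 12)/15) = 1.
  m_6 = 15*1 - 12 = 3, d_6 = (204 - 3^2)/15 = 195/15 = 13, a_6 = floor((14 + 3)/13) = 1.
  m_7 = 13*1 - 3 = 10, d_7 = (204 - 10^2)/13 = 104/13 = 8, a_7 = floor((14 + 10)/8) = 3.
  m_8 = 8*3 - 10 = 14, d_8 = (204 - 14^2)/8 = 8/8 = 1, a_8 = floor((14 + 14)/1) = 28.
  m_9 = 1*28 - 14 = 14, d_9 = (204 - 14^2)/1 = 8/1 = 8: (m_9, d_9) = (m_1, d_1) = (14, 8), so from here the quotients repeat a_1, ..., a_8; the period length is 8.
So sqrt(204) = [14; (3, 1, 1, 6, 1, 1, 3, 28)] with period length k = 8.
k is even, so the fundamental solution of x^2 - 204y^2 = 1 is (p_{k-1}, q_{k-1}) = (p_7, q_7); compute convergents through index 7.
Convergents (p_i = a_i*p_{i-1} + p_{i-2}, q_i = a_i*q_{i-1} + q_{i-2} with p_{-2}=0, p_{-1}=1, q_{-2}=1, q_{-1}=0):
  i=0: a_0=14, p_0 = 14*1 + 0 = 14, q_0 = 14*0 + 1 = 1.
  i=1: a_1=3, p_1 = 3*14 + 1 = 43, q_1 = 3*1 + 0 = 3.
  i=2: a_2=1, p_2 = 1*43 + 14 = 57, q_2 = 1*3 + 1 = 4.
  i=3: a_3=1, p_3 = 1*57 + 43 = 100, q_3 = 1*4 + 3 = 7.
  i=4: a_4=6, p_4 = 6*100 + 57 = 657, q_4 = 6*7 + 4 = 46.
  i=5: a_5=1, p_5 = 1*657 + 100 = 757, q_5 = 1*46 + 7 = 53.
  i=6: a_6=1, p_6 = 1*757 + 657 = 1414, q_6 = 1*53 + 46 = 99.
  i=7: a_7=3, p_7 = 3*1414 + 757 = 4999, q_7 = 3*99 + 53 = 350.
Check: 4999^2 - 204*350^2 = 24990001 - 24990000 = 1, so (x, y) = (4999, 350) solves the equation, and by the theorem it is the least positive solution.

(x, y) = (4999, 350)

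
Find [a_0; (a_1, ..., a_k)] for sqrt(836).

[28; (1, 10, 1, 1, 2, 1, 1, 10, 1, 56)]

Write x_i = (sqrt(836) + m_i)/d_i with (m_0, d_0) = (0, 1). a_0 = floor(sqrt(836)) = 28, since 28^2 = 784 <= 836 < 841 = 29^2.
Iterate m_{i+1} = d_i*a_i - m_i, d_{i+1} = (836 - m_{i+1}^2)/d_i, a_{i+1} = floor((a_0 + m_{i+1})/d_{i+1}):
  m_1 = 1*28 - 0 = 28, d_1 = (836 - 28^2)/1 = 52/1 = 52, a_1 = floor((28 + 28)/52) = 1.
  m_2 = 52*1 - 28 = 24, d_2 = (836 - 24^2)/52 = 260/52 = 5, a_2 = floor((28 + 24)/5) = 10.
  m_3 = 5*10 - 24 = 26, d_3 = (836 - 26^2)/5 = 160/5 = 32, a_3 = floor((28 + 26)/32) = 1.
  m_4 = 32*1 - 26 = 6, d_4 = (836 - 6^2)/32 = 800/32 = 25, a_4 = floor((28 + 6)/25) = 1.
  m_5 = 25*1 - 6 = 19, d_5 = (836 - 19^2)/25 = 475/25 = 19, a_5 = floor((28 + 19)/19) = 2.
  m_6 = 19*2 - 19 = 19, d_6 = (836 - 19^2)/19 = 475/19 = 25, a_6 = floor((28 + 19)/25) = 1.
  m_7 = 25*1 - 19 = 6, d_7 = (836 - 6^2)/25 = 800/25 = 32, a_7 = floor((28 + 6)/32) = 1.
  m_8 = 32*1 - 6 = 26, d_8 = (836 - 26^2)/32 = 160/32 = 5, a_8 = floor((28 + 26)/5) = 10.
  m_9 = 5*10 - 26 = 24, d_9 = (836 - 24^2)/5 = 260/5 = 52, a_9 = floor((28 + 24)/52) = 1.
  m_10 = 52*1 - 24 = 28, d_10 = (836 - 28^2)/52 = 52/52 = 1, a_10 = floor((28 + 28)/1) = 56.
  m_11 = 1*56 - 28 = 28, d_11 = (836 - 28^2)/1 = 52/1 = 52: (m_11, d_11) = (m_1, d_1) = (28, 52), so from here the quotients repeat a_1, ..., a_10; the period length is 10.
Hence the expansion of sqrt(836) is a_0 = 28 followed by the repeating block 1, 10, 1, 1, 2, 1, 1, 10, 1, 56 (period 10).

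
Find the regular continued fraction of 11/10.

[1; 10]

Run the Euclidean algorithm on 11 and 10; the successive quotients are the partial quotients a_0, a_1, ... (each step inverts the fractional part left over by the previous one):
  11 = 1*10 + 1, so a_0 = 1.
  10 = 10*1 + 0, so a_1 = 10.
The remainder reaches 0 after 2 divisions, so the expansion has 2 partial quotients, read off in order.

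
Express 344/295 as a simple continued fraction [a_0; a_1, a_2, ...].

Run the Euclidean algorithm on 344 and 295; the successive quotients are the partial quotients a_0, a_1, ... (each step inverts the fractional part left over by the previous one):
  344 = 1*295 + 49, so a_0 = 1.
  295 = 6*49 + 1, so a_1 = 6.
  49 = 49*1 + 0, so a_2 = 49.
The remainder reaches 0 after 3 divisions, so the expansion has 3 partial quotients, read off in order.

[1; 6, 49]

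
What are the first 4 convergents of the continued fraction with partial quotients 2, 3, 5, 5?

2/1, 7/3, 37/16, 192/83

Using the convergent recurrence p_i = a_i*p_{i-1} + p_{i-2}, q_i = a_i*q_{i-1} + q_{i-2} with p_{-2}=0, p_{-1}=1, q_{-2}=1, q_{-1}=0:
  i=0: a_0=2, p_0 = 2*1 + 0 = 2, q_0 = 2*0 + 1 = 1.
  i=1: a_1=3, p_1 = 3*2 + 1 = 7, q_1 = 3*1 + 0 = 3.
  i=2: a_2=5, p_2 = 5*7 + 2 = 37, q_2 = 5*3 + 1 = 16.
  i=3: a_3=5, p_3 = 5*37 + 7 = 192, q_3 = 5*16 + 3 = 83.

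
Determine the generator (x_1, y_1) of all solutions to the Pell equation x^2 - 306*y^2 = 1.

(x, y) = (35, 2)

First expand sqrt(306) as a continued fraction. With x_i = (sqrt(306) + m_i)/d_i and (m_0, d_0) = (0, 1): a_0 = floor(sqrt(306)) = 17, since 17^2 = 289 <= 306 < 324 = 18^2.
Iterate m_{i+1} = d_i*a_i - m_i, d_{i+1} = (306 - m_{i+1}^2)/d_i, a_{i+1} = floor((a_0 + m_{i+1})/d_{i+1}):
  m_1 = 1*17 - 0 = 17, d_1 = (306 - 17^2)/1 = 17/1 = 17, a_1 = floor((17 + 17)/17) = 2.
  m_2 = 17*2 - 17 = 17, d_2 = (306 - 17^2)/17 = 17/17 = 1, a_2 = floor((17 + 17)/1) = 34.
  m_3 = 1*34 - 17 = 17, d_3 = (306 - 17^2)/1 = 17/1 = 17: (m_3, d_3) = (m_1, d_1) = (17, 17), so from here the quotients repeat a_1, a_2; the period length is 2.
So sqrt(306) = [17; (2, 34)] with period length k = 2.
k is even, so the fundamental solution of x^2 - 306y^2 = 1 is (p_{k-1}, q_{k-1}) = (p_1, q_1); compute convergents through index 1.
Convergents (p_i = a_i*p_{i-1} + p_{i-2}, q_i = a_i*q_{i-1} + q_{i-2} with p_{-2}=0, p_{-1}=1, q_{-2}=1, q_{-1}=0):
  i=0: a_0=17, p_0 = 17*1 + 0 = 17, q_0 = 17*0 + 1 = 1.
  i=1: a_1=2, p_1 = 2*17 + 1 = 35, q_1 = 2*1 + 0 = 2.
Check: 35^2 - 306*2^2 = 1225 - 1224 = 1, so (x, y) = (35, 2) solves the equation, and by the theorem it is the least positive solution.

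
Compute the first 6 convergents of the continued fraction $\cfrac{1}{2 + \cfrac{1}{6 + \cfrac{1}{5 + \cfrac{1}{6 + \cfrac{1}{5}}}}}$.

0/1, 1/2, 6/13, 31/67, 192/415, 991/2142

Using the convergent recurrence p_i = a_i*p_{i-1} + p_{i-2}, q_i = a_i*q_{i-1} + q_{i-2} with p_{-2}=0, p_{-1}=1, q_{-2}=1, q_{-1}=0:
  i=0: a_0=0, p_0 = 0*1 + 0 = 0, q_0 = 0*0 + 1 = 1.
  i=1: a_1=2, p_1 = 2*0 + 1 = 1, q_1 = 2*1 + 0 = 2.
  i=2: a_2=6, p_2 = 6*1 + 0 = 6, q_2 = 6*2 + 1 = 13.
  i=3: a_3=5, p_3 = 5*6 + 1 = 31, q_3 = 5*13 + 2 = 67.
  i=4: a_4=6, p_4 = 6*31 + 6 = 192, q_4 = 6*67 + 13 = 415.
  i=5: a_5=5, p_5 = 5*192 + 31 = 991, q_5 = 5*415 + 67 = 2142.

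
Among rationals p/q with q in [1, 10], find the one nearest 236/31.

Expand x = 236/31 as a continued fraction with the Euclidean algorithm:
  236 = 7*31 + 19, so a_0 = 7.
  31 = 1*19 + 12, so a_1 = 1.
  19 = 1*12 + 7, so a_2 = 1.
  12 = 1*7 + 5, so a_3 = 1.
  7 = 1*5 + 2, so a_4 = 1.
  5 = 2*2 + 1, so a_5 = 2.
  2 = 2*1 + 0, so a_6 = 2.
so x = [7; 1, 1, 1, 1, 2, 2].
Convergents (p_i = a_i*p_{i-1} + p_{i-2}, q_i = a_i*q_{i-1} + q_{i-2} with p_{-2}=0, p_{-1}=1, q_{-2}=1, q_{-1}=0), until the denominator exceeds 10:
  i=0: a_0=7, p_0 = 7*1 + 0 = 7, q_0 = 7*0 + 1 = 1.
  i=1: a_1=1, p_1 = 1*7 + 1 = 8, q_1 = 1*1 + 0 = 1.
  i=2: a_2=1, p_2 = 1*8 + 7 = 15, q_2 = 1*1 + 1 = 2.
  i=3: a_3=1, p_3 = 1*15 + 8 = 23, q_3 = 1*2 + 1 = 3.
  i=4: a_4=1, p_4 = 1*23 + 15 = 38, q_4 = 1*3 + 2 = 5.
  i=5: a_5=2, p_5 = 2*38 + 23 = 99, q_5 = 2*5 + 3 = 13.
q_5 = 13 > 10, so the last convergent with denominator <= 10 is p_4/q_4 = 38/5.
The closest fraction with denominator <= 10 is either p_4/q_4 or the intermediate fraction (k*p_4 + p_3)/(k*q_4 + q_3) with the largest k >= 1 whose denominator stays <= 10; these approach x as k grows, and every other convergent or intermediate fraction in range is farther away.
Largest k: floor((10 - q_3)/q_4) = floor((10 - 3)/5) = 1.
That gives (1*38 + 23)/(1*5 + 3) = 61/8.
Compare the errors: |x - 38/5| = |236*5 - 38*31|/(31*5) = 2/155, and |x - 61/8| = |236*8 - 61*31|/(31*8) = 3/248.
Cross-multiplying, 3*155 = 465 < 496 = 2*248, so 3/248 is smaller: the intermediate fraction 61/8 is closer to x than 38/5.

61/8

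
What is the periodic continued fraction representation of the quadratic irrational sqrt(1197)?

Write x_i = (sqrt(1197) + m_i)/d_i with (m_0, d_0) = (0, 1). a_0 = floor(sqrt(1197)) = 34, since 34^2 = 1156 <= 1197 < 1225 = 35^2.
Iterate m_{i+1} = d_i*a_i - m_i, d_{i+1} = (1197 - m_{i+1}^2)/d_i, a_{i+1} = floor((a_0 + m_{i+1})/d_{i+1}):
  m_1 = 1*34 - 0 = 34, d_1 = (1197 - 34^2)/1 = 41/1 = 41, a_1 = floor((34 + 34)/41) = 1.
  m_2 = 41*1 - 34 = 7, d_2 = (1197 - 7^2)/41 = 1148/41 = 28, a_2 = floor((34 + 7)/28) = 1.
  m_3 = 28*1 - 7 = 21, d_3 = (1197 - 21^2)/28 = 756/28 = 27, a_3 = floor((34 + 21)/27) = 2.
  m_4 = 27*2 - 21 = 33, d_4 = (1197 - 33^2)/27 = 108/27 = 4, a_4 = floor((34 + 33)/4) = 16.
  m_5 = 4*16 - 33 = 31, d_5 = (1197 - 31^2)/4 = 236/4 = 59, a_5 = floor((34 + 31)/59) = 1.
  m_6 = 59*1 - 31 = 28, d_6 = (1197 - 28^2)/59 = 413/59 = 7, a_6 = floor((34 + 28)/7) = 8.
  m_7 = 7*8 - 28 = 28, d_7 = (1197 - 28^2)/7 = 413/7 = 59, a_7 = floor((34 + 28)/59) = 1.
  m_8 = 59*1 - 28 = 31, d_8 = (1197 - 31^2)/59 = 236/59 = 4, a_8 = floor((34 + 31)/4) = 16.
  m_9 = 4*16 - 31 = 33, d_9 = (1197 - 33^2)/4 = 108/4 = 27, a_9 = floor((34 + 33)/27) = 2.
  m_10 = 27*2 - 33 = 21, d_10 = (1197 - 21^2)/27 = 756/27 = 28, a_10 = floor((34 + 21)/28) = 1.
  m_11 = 28*1 - 21 = 7, d_11 = (1197 - 7^2)/28 = 1148/28 = 41, a_11 = floor((34 + 7)/41) = 1.
  m_12 = 41*1 - 7 = 34, d_12 = (1197 - 34^2)/41 = 41/41 = 1, a_12 = floor((34 + 34)/1) = 68.
  m_13 = 1*68 - 34 = 34, d_13 = (1197 - 34^2)/1 = 41/1 = 41: (m_13, d_13) = (m_1, d_1) = (34, 41), so from here the quotients repeat a_1, ..., a_12; the period length is 12.
Hence the expansion of sqrt(1197) is a_0 = 34 followed by the repeating block 1, 1, 2, 16, 1, 8, 1, 16, 2, 1, 1, 68 (period 12).

[34; (1, 1, 2, 16, 1, 8, 1, 16, 2, 1, 1, 68)]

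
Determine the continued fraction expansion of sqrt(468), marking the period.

Write x_i = (sqrt(468) + m_i)/d_i with (m_0, d_0) = (0, 1). a_0 = floor(sqrt(468)) = 21, since 21^2 = 441 <= 468 < 484 = 22^2.
Iterate m_{i+1} = d_i*a_i - m_i, d_{i+1} = (468 - m_{i+1}^2)/d_i, a_{i+1} = floor((a_0 + m_{i+1})/d_{i+1}):
  m_1 = 1*21 - 0 = 21, d_1 = (468 - 21^2)/1 = 27/1 = 27, a_1 = floor((21 + 21)/27) = 1.
  m_2 = 27*1 - 21 = 6, d_2 = (468 - 6^2)/27 = 432/27 = 16, a_2 = floor((21 + 6)/16) = 1.
  m_3 = 16*1 - 6 = 10, d_3 = (468 - 10^2)/16 = 368/16 = 23, a_3 = floor((21 + 10)/23) = 1.
  m_4 = 23*1 - 10 = 13, d_4 = (468 - 13^2)/23 = 299/23 = 13, a_4 = floor((21 + 13)/13) = 2.
  m_5 = 13*2 - 13 = 13, d_5 = (468 - 13^2)/13 = 299/13 = 23, a_5 = floor((21 + 13)/23) = 1.
  m_6 = 23*1 - 13 = 10, d_6 = (468 - 10^2)/23 = 368/23 = 16, a_6 = floor((21 + 10)/16) = 1.
  m_7 = 16*1 - 10 = 6, d_7 = (468 - 6^2)/16 = 432/16 = 27, a_7 = floor((21 + 6)/27) = 1.
  m_8 = 27*1 - 6 = 21, d_8 = (468 - 21^2)/27 = 27/27 = 1, a_8 = floor((21 + 21)/1) = 42.
  m_9 = 1*42 - 21 = 21, d_9 = (468 - 21^2)/1 = 27/1 = 27: (m_9, d_9) = (m_1, d_1) = (21, 27), so from here the quotients repeat a_1, ..., a_8; the period length is 8.
Hence the expansion of sqrt(468) is a_0 = 21 followed by the repeating block 1, 1, 1, 2, 1, 1, 1, 42 (period 8).

[21; (1, 1, 1, 2, 1, 1, 1, 42)]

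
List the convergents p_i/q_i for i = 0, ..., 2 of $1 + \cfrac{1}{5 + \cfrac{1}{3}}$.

Using the convergent recurrence p_i = a_i*p_{i-1} + p_{i-2}, q_i = a_i*q_{i-1} + q_{i-2} with p_{-2}=0, p_{-1}=1, q_{-2}=1, q_{-1}=0:
  i=0: a_0=1, p_0 = 1*1 + 0 = 1, q_0 = 1*0 + 1 = 1.
  i=1: a_1=5, p_1 = 5*1 + 1 = 6, q_1 = 5*1 + 0 = 5.
  i=2: a_2=3, p_2 = 3*6 + 1 = 19, q_2 = 3*5 + 1 = 16.

1/1, 6/5, 19/16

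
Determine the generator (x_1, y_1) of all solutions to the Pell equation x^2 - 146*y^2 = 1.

First expand sqrt(146) as a continued fraction. With x_i = (sqrt(146) + m_i)/d_i and (m_0, d_0) = (0, 1): a_0 = floor(sqrt(146)) = 12, since 12^2 = 144 <= 146 < 169 = 13^2.
Iterate m_{i+1} = d_i*a_i - m_i, d_{i+1} = (146 - m_{i+1}^2)/d_i, a_{i+1} = floor((a_0 + m_{i+1})/d_{i+1}):
  m_1 = 1*12 - 0 = 12, d_1 = (146 - 12^2)/1 = 2/1 = 2, a_1 = floor((12 + 12)/2) = 12.
  m_2 = 2*12 - 12 = 12, d_2 = (146 - 12^2)/2 = 2/2 = 1, a_2 = floor((12 + 12)/1) = 24.
  m_3 = 1*24 - 12 = 12, d_3 = (146 - 12^2)/1 = 2/1 = 2: (m_3, d_3) = (m_1, d_1) = (12, 2), so from here the quotients repeat a_1, a_2; the period length is 2.
So sqrt(146) = [12; (12, 24)] with period length k = 2.
k is even, so the fundamental solution of x^2 - 146y^2 = 1 is (p_{k-1}, q_{k-1}) = (p_1, q_1); compute convergents through index 1.
Convergents (p_i = a_i*p_{i-1} + p_{i-2}, q_i = a_i*q_{i-1} + q_{i-2} with p_{-2}=0, p_{-1}=1, q_{-2}=1, q_{-1}=0):
  i=0: a_0=12, p_0 = 12*1 + 0 = 12, q_0 = 12*0 + 1 = 1.
  i=1: a_1=12, p_1 = 12*12 + 1 = 145, q_1 = 12*1 + 0 = 12.
Check: 145^2 - 146*12^2 = 21025 - 21024 = 1, so (x, y) = (145, 12) solves the equation, and by the theorem it is the least positive solution.

(x, y) = (145, 12)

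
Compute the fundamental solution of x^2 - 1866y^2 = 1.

(x, y) = (15551, 360)

First expand sqrt(1866) as a continued fraction. With x_i = (sqrt(1866) + m_i)/d_i and (m_0, d_0) = (0, 1): a_0 = floor(sqrt(1866)) = 43, since 43^2 = 1849 <= 1866 < 1936 = 44^2.
Iterate m_{i+1} = d_i*a_i - m_i, d_{i+1} = (1866 - m_{i+1}^2)/d_i, a_{i+1} = floor((a_0 + m_{i+1})/d_{i+1}):
  m_1 = 1*43 - 0 = 43, d_1 = (1866 - 43^2)/1 = 17/1 = 17, a_1 = floor((43 + 43)/17) = 5.
  m_2 = 17*5 - 43 = 42, d_2 = (1866 - 42^2)/17 = 102/17 = 6, a_2 = floor((43 + 42)/6) = 14.
  m_3 = 6*14 - 42 = 42, d_3 = (1866 - 42^2)/6 = 102/6 = 17, a_3 = floor((43 + 42)/17) = 5.
  m_4 = 17*5 - 42 = 43, d_4 = (1866 - 43^2)/17 = 17/17 = 1, a_4 = floor((43 + 43)/1) = 86.
  m_5 = 1*86 - 43 = 43, d_5 = (1866 - 43^2)/1 = 17/1 = 17: (m_5, d_5) = (m_1, d_1) = (43, 17), so from here the quotients repeat a_1, ..., a_4; the period length is 4.
So sqrt(1866) = [43; (5, 14, 5, 86)] with period length k = 4.
k is even, so the fundamental solution of x^2 - 1866y^2 = 1 is (p_{k-1}, q_{k-1}) = (p_3, q_3); compute convergents through index 3.
Convergents (p_i = a_i*p_{i-1} + p_{i-2}, q_i = a_i*q_{i-1} + q_{i-2} with p_{-2}=0, p_{-1}=1, q_{-2}=1, q_{-1}=0):
  i=0: a_0=43, p_0 = 43*1 + 0 = 43, q_0 = 43*0 + 1 = 1.
  i=1: a_1=5, p_1 = 5*43 + 1 = 216, q_1 = 5*1 + 0 = 5.
  i=2: a_2=14, p_2 = 14*216 + 43 = 3067, q_2 = 14*5 + 1 = 71.
  i=3: a_3=5, p_3 = 5*3067 + 216 = 15551, q_3 = 5*71 + 5 = 360.
Check: 15551^2 - 1866*360^2 = 241833601 - 241833600 = 1, so (x, y) = (15551, 360) solves the equation, and by the theorem it is the least positive solution.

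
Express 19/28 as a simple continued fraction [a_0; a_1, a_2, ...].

[0; 1, 2, 9]

Run the Euclidean algorithm on 19 and 28; the successive quotients are the partial quotients a_0, a_1, ... (each step inverts the fractional part left over by the previous one):
  19 = 0*28 + 19, so a_0 = 0.
  28 = 1*19 + 9, so a_1 = 1.
  19 = 2*9 + 1, so a_2 = 2.
  9 = 9*1 + 0, so a_3 = 9.
The remainder reaches 0 after 4 divisions, so the expansion has 4 partial quotients, read off in order.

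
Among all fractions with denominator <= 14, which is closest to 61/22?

Expand x = 61/22 as a continued fraction with the Euclidean algorithm:
  61 = 2*22 + 17, so a_0 = 2.
  22 = 1*17 + 5, so a_1 = 1.
  17 = 3*5 + 2, so a_2 = 3.
  5 = 2*2 + 1, so a_3 = 2.
  2 = 2*1 + 0, so a_4 = 2.
so x = [2; 1, 3, 2, 2].
Convergents (p_i = a_i*p_{i-1} + p_{i-2}, q_i = a_i*q_{i-1} + q_{i-2} with p_{-2}=0, p_{-1}=1, q_{-2}=1, q_{-1}=0), until the denominator exceeds 14:
  i=0: a_0=2, p_0 = 2*1 + 0 = 2, q_0 = 2*0 + 1 = 1.
  i=1: a_1=1, p_1 = 1*2 + 1 = 3, q_1 = 1*1 + 0 = 1.
  i=2: a_2=3, p_2 = 3*3 + 2 = 11, q_2 = 3*1 + 1 = 4.
  i=3: a_3=2, p_3 = 2*11 + 3 = 25, q_3 = 2*4 + 1 = 9.
  i=4: a_4=2, p_4 = 2*25 + 11 = 61, q_4 = 2*9 + 4 = 22.
q_4 = 22 > 14, so the last convergent with denominator <= 14 is p_3/q_3 = 25/9.
The closest fraction with denominator <= 14 is either p_3/q_3 or the intermediate fraction (k*p_3 + p_2)/(k*q_3 + q_2) with the largest k >= 1 whose denominator stays <= 14; these approach x as k grows, and every other convergent or intermediate fraction in range is farther away.
Largest k: floor((14 - q_2)/q_3) = floor((14 - 4)/9) = 1.
That gives (1*25 + 11)/(1*9 + 4) = 36/13.
Compare the errors: |x - 25/9| = |61*9 - 25*22|/(22*9) = 1/198, and |x - 36/13| = |61*13 - 36*22|/(22*13) = 1/286.
Cross-multiplying, 1*198 = 198 < 286 = 1*286, so 1/286 is smaller: the intermediate fraction 36/13 is closer to x than 25/9.

36/13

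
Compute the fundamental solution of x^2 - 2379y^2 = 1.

(x, y) = (1951, 40)

First expand sqrt(2379) as a continued fraction. With x_i = (sqrt(2379) + m_i)/d_i and (m_0, d_0) = (0, 1): a_0 = floor(sqrt(2379)) = 48, since 48^2 = 2304 <= 2379 < 2401 = 49^2.
Iterate m_{i+1} = d_i*a_i - m_i, d_{i+1} = (2379 - m_{i+1}^2)/d_i, a_{i+1} = floor((a_0 + m_{i+1})/d_{i+1}):
  m_1 = 1*48 - 0 = 48, d_1 = (2379 - 48^2)/1 = 75/1 = 75, a_1 = floor((48 + 48)/75) = 1.
  m_2 = 75*1 - 48 = 27, d_2 = (2379 - 27^2)/75 = 1650/75 = 22, a_2 = floor((48 + 27)/22) = 3.
  m_3 = 22*3 - 27 = 39, d_3 = (2379 - 39^2)/22 = 858/22 = 39, a_3 = floor((48 + 39)/39) = 2.
  m_4 = 39*2 - 39 = 39, d_4 = (2379 - 39^2)/39 = 858/39 = 22, a_4 = floor((48 + 39)/22) = 3.
  m_5 = 22*3 - 39 = 27, d_5 = (2379 - 27^2)/22 = 1650/22 = 75, a_5 = floor((48 + 27)/75) = 1.
  m_6 = 75*1 - 27 = 48, d_6 = (2379 - 48^2)/75 = 75/75 = 1, a_6 = floor((48 + 48)/1) = 96.
  m_7 = 1*96 - 48 = 48, d_7 = (2379 - 48^2)/1 = 75/1 = 75: (m_7, d_7) = (m_1, d_1) = (48, 75), so from here the quotients repeat a_1, ..., a_6; the period length is 6.
So sqrt(2379) = [48; (1, 3, 2, 3, 1, 96)] with period length k = 6.
k is even, so the fundamental solution of x^2 - 2379y^2 = 1 is (p_{k-1}, q_{k-1}) = (p_5, q_5); compute convergents through index 5.
Convergents (p_i = a_i*p_{i-1} + p_{i-2}, q_i = a_i*q_{i-1} + q_{i-2} with p_{-2}=0, p_{-1}=1, q_{-2}=1, q_{-1}=0):
  i=0: a_0=48, p_0 = 48*1 + 0 = 48, q_0 = 48*0 + 1 = 1.
  i=1: a_1=1, p_1 = 1*48 + 1 = 49, q_1 = 1*1 + 0 = 1.
  i=2: a_2=3, p_2 = 3*49 + 48 = 195, q_2 = 3*1 + 1 = 4.
  i=3: a_3=2, p_3 = 2*195 + 49 = 439, q_3 = 2*4 + 1 = 9.
  i=4: a_4=3, p_4 = 3*439 + 195 = 1512, q_4 = 3*9 + 4 = 31.
  i=5: a_5=1, p_5 = 1*1512 + 439 = 1951, q_5 = 1*31 + 9 = 40.
Check: 1951^2 - 2379*40^2 = 3806401 - 3806400 = 1, so (x, y) = (1951, 40) solves the equation, and by the theorem it is the least positive solution.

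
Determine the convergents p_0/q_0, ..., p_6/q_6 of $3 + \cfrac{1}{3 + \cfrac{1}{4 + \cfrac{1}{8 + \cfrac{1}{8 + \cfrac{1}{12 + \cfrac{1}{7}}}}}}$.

3/1, 10/3, 43/13, 354/107, 2875/869, 34854/10535, 246853/74614

Using the convergent recurrence p_i = a_i*p_{i-1} + p_{i-2}, q_i = a_i*q_{i-1} + q_{i-2} with p_{-2}=0, p_{-1}=1, q_{-2}=1, q_{-1}=0:
  i=0: a_0=3, p_0 = 3*1 + 0 = 3, q_0 = 3*0 + 1 = 1.
  i=1: a_1=3, p_1 = 3*3 + 1 = 10, q_1 = 3*1 + 0 = 3.
  i=2: a_2=4, p_2 = 4*10 + 3 = 43, q_2 = 4*3 + 1 = 13.
  i=3: a_3=8, p_3 = 8*43 + 10 = 354, q_3 = 8*13 + 3 = 107.
  i=4: a_4=8, p_4 = 8*354 + 43 = 2875, q_4 = 8*107 + 13 = 869.
  i=5: a_5=12, p_5 = 12*2875 + 354 = 34854, q_5 = 12*869 + 107 = 10535.
  i=6: a_6=7, p_6 = 7*34854 + 2875 = 246853, q_6 = 7*10535 + 869 = 74614.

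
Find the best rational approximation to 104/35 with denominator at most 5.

Expand x = 104/35 as a continued fraction with the Euclidean algorithm:
  104 = 2*35 + 34, so a_0 = 2.
  35 = 1*34 + 1, so a_1 = 1.
  34 = 34*1 + 0, so a_2 = 34.
so x = [2; 1, 34].
Convergents (p_i = a_i*p_{i-1} + p_{i-2}, q_i = a_i*q_{i-1} + q_{i-2} with p_{-2}=0, p_{-1}=1, q_{-2}=1, q_{-1}=0), until the denominator exceeds 5:
  i=0: a_0=2, p_0 = 2*1 + 0 = 2, q_0 = 2*0 + 1 = 1.
  i=1: a_1=1, p_1 = 1*2 + 1 = 3, q_1 = 1*1 + 0 = 1.
  i=2: a_2=34, p_2 = 34*3 + 2 = 104, q_2 = 34*1 + 1 = 35.
q_2 = 35 > 5, so the last convergent with denominator <= 5 is p_1/q_1 = 3/1.
The closest fraction with denominator <= 5 is either p_1/q_1 or the intermediate fraction (k*p_1 + p_0)/(k*q_1 + q_0) with the largest k >= 1 whose denominator stays <= 5; these approach x as k grows, and every other convergent or intermediate fraction in range is farther away.
Largest k: floor((5 - q_0)/q_1) = floor((5 - 1)/1) = 4.
That gives (4*3 + 2)/(4*1 + 1) = 14/5.
Compare the errors: |x - 3/1| = |104*1 - 3*35|/(35*1) = 1/35, and |x - 14/5| = |104*5 - 14*35|/(35*5) = 30/175.
Cross-multiplying, 1*175 = 175 < 1050 = 30*35, so 1/35 is smaller: the convergent 3/1 is closer to x than 14/5.

3/1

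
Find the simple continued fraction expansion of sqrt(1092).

[33; (22, 66)]

Write x_i = (sqrt(1092) + m_i)/d_i with (m_0, d_0) = (0, 1). a_0 = floor(sqrt(1092)) = 33, since 33^2 = 1089 <= 1092 < 1156 = 34^2.
Iterate m_{i+1} = d_i*a_i - m_i, d_{i+1} = (1092 - m_{i+1}^2)/d_i, a_{i+1} = floor((a_0 + m_{i+1})/d_{i+1}):
  m_1 = 1*33 - 0 = 33, d_1 = (1092 - 33^2)/1 = 3/1 = 3, a_1 = floor((33 + 33)/3) = 22.
  m_2 = 3*22 - 33 = 33, d_2 = (1092 - 33^2)/3 = 3/3 = 1, a_2 = floor((33 + 33)/1) = 66.
  m_3 = 1*66 - 33 = 33, d_3 = (1092 - 33^2)/1 = 3/1 = 3: (m_3, d_3) = (m_1, d_1) = (33, 3), so from here the quotients repeat a_1, a_2; the period length is 2.
Hence the expansion of sqrt(1092) is a_0 = 33 followed by the repeating block 22, 66 (period 2).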